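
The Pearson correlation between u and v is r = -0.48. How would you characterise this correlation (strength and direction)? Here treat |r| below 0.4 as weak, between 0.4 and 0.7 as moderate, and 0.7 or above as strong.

moderate negative

r = -0.48 < 0 so the relationship is negative.
|r| = 0.48, which falls in the moderate range.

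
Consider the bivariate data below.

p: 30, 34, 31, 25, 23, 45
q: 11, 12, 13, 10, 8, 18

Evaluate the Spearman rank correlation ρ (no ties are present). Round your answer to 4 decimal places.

0.9429

Rank p: 3, 5, 4, 2, 1, 6
Rank q: 3, 4, 5, 2, 1, 6
d = rank(p) − rank(q): 0, 1, -1, 0, 0, 0; Σd² = 2
ρ = 1 − 6Σd² / [n(n²−1)] = 1 − 6×2 / (6×35) = 1 − 12/210 ≈ 0.9429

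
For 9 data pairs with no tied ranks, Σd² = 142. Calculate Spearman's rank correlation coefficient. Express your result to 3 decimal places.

ρ = 1 − 6Σd² / [n(n²−1)] = 1 − 6×142 / (9×80)
  = 1 − 852/720 = 1 − 1.1833 ≈ -0.183

-0.183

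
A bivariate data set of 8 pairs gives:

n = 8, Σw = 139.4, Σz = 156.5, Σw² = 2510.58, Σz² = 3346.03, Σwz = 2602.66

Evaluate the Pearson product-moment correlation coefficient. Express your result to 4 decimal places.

-0.8165

r = (nΣwz − ΣwΣz) / √[(nΣw² − (Σw)²)(nΣz² − (Σz)²)]
Numerator: 8×2602.66 − 139.4×156.5 = -994.82
Denominator: √[(20084.64 − 19432.36)(26768.24 − 24492.25)] = √[652.28 × 2275.99] = 1218.4346
r = -994.82 / 1218.4346 ≈ -0.8165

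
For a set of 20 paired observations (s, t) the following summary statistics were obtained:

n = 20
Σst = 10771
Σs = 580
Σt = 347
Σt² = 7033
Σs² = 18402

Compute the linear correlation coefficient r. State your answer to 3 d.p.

r = (nΣst − ΣsΣt) / √[(nΣs² − (Σs)²)(nΣt² − (Σt)²)]
Numerator: 20×10771 − 580×347 = 14160
Denominator: √[(368040 − 336400)(140660 − 120409)] = √[31640 × 20251] = 25312.8750
r = 14160 / 25312.8750 ≈ 0.559

0.559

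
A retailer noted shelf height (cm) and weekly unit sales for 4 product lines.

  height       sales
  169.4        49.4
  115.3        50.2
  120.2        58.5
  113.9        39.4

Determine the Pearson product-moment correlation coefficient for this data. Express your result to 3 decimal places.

n = 4, Σx = 518.8, Σy = 197.5, Σx² = 69411.7, Σy² = 9935.01, Σxy = 25675.78
nΣxy − ΣxΣy = 102703.12 − 102463 = 240.12
nΣx² − (Σx)² = 277646.8 − 269153.44 = 8493.36; nΣy² − (Σy)² = 39740.04 − 39006.25 = 733.79
r = 240.12 / √(8493.36 × 733.79) = 240.12 / 2496.4660 ≈ 0.096

0.096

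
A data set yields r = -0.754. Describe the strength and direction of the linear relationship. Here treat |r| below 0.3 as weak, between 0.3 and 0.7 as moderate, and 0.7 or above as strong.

strong negative

r = -0.754 < 0 so the relationship is negative.
|r| = 0.754, which falls in the strong range.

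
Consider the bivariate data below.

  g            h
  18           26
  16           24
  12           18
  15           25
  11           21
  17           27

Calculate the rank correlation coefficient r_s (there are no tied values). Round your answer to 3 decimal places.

0.829

Rank g: 6, 4, 2, 3, 1, 5
Rank h: 5, 3, 1, 4, 2, 6
d = rank(g) − rank(h): 1, 1, 1, -1, -1, -1; Σd² = 6
ρ = 1 − 6Σd² / [n(n²−1)] = 1 − 6×6 / (6×35) = 1 − 36/210 ≈ 0.829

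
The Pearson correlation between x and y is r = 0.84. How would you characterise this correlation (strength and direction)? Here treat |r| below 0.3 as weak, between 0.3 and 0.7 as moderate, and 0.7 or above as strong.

r = 0.84 > 0 so the relationship is positive.
|r| = 0.84, which falls in the strong range.

strong positive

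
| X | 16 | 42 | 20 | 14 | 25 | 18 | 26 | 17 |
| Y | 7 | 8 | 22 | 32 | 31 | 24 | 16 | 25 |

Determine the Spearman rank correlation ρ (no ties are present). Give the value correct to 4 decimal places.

-0.3571

Rank X: 2, 8, 5, 1, 6, 4, 7, 3
Rank Y: 1, 2, 4, 8, 7, 5, 3, 6
d = rank(X) − rank(Y): 1, 6, 1, -7, -1, -1, 4, -3; Σd² = 114
ρ = 1 − 6Σd² / [n(n²−1)] = 1 − 6×114 / (8×63) = 1 − 684/504 ≈ -0.3571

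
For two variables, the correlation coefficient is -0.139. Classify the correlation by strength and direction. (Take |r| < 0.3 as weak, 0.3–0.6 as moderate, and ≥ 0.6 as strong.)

weak negative

r = -0.139 < 0 so the relationship is negative.
|r| = 0.139, which falls in the weak range.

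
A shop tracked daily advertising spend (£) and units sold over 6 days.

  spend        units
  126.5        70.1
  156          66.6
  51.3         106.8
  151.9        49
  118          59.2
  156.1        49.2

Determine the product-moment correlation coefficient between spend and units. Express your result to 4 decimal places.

-0.9086

n = 6, Σx = 759.8, Σy = 400.9, Σx² = 104334.76, Σy² = 29082.09, Σxy = 46844.91
nΣxy − ΣxΣy = 281069.46 − 304603.82 = -23534.36
nΣx² − (Σx)² = 626008.56 − 577296.04 = 48712.52; nΣy² − (Σy)² = 174492.54 − 160720.81 = 13771.73
r = -23534.36 / √(48712.52 × 13771.73) = -23534.36 / 25900.8817 ≈ -0.9086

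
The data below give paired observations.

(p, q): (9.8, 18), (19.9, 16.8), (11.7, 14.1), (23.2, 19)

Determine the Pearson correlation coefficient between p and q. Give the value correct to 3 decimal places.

n = 4, Σp = 64.6, Σq = 67.9, Σp² = 1167.18, Σq² = 1166.05, Σpq = 1116.49
nΣpq − ΣpΣq = 4465.96 − 4386.34 = 79.62
nΣp² − (Σp)² = 4668.72 − 4173.16 = 495.56; nΣq² − (Σq)² = 4664.2 − 4610.41 = 53.79
r = 79.62 / √(495.56 × 53.79) = 79.62 / 163.2672 ≈ 0.488

0.488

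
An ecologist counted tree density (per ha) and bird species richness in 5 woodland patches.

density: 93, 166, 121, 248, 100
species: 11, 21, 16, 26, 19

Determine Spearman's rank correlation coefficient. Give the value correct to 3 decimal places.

Rank density: 1, 4, 3, 5, 2
Rank species: 1, 4, 2, 5, 3
d = rank(density) − rank(species): 0, 0, 1, 0, -1; Σd² = 2
ρ = 1 − 6Σd² / [n(n²−1)] = 1 − 6×2 / (5×24) = 1 − 12/120 ≈ 0.900

0.900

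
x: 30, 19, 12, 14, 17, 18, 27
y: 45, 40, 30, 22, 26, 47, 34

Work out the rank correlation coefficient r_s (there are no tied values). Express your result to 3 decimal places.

0.643

Rank x: 7, 5, 1, 2, 3, 4, 6
Rank y: 6, 5, 3, 1, 2, 7, 4
d = rank(x) − rank(y): 1, 0, -2, 1, 1, -3, 2; Σd² = 20
ρ = 1 − 6Σd² / [n(n²−1)] = 1 − 6×20 / (7×48) = 1 − 120/336 ≈ 0.643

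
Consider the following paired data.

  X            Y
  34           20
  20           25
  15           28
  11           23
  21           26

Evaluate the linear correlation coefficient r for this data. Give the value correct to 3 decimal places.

-0.616

n = 5, ΣX = 101, ΣY = 122, ΣX² = 2343, ΣY² = 3014, ΣXY = 2399
nΣXY − ΣXΣY = 11995 − 12322 = -327
nΣX² − (ΣX)² = 11715 − 10201 = 1514; nΣY² − (ΣY)² = 15070 − 14884 = 186
r = -327 / √(1514 × 186) = -327 / 530.6637 ≈ -0.616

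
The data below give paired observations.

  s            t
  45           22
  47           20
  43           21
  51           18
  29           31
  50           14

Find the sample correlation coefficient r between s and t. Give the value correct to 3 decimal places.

n = 6, Σs = 265, Σt = 126, Σs² = 12025, Σt² = 2806, Σst = 5350
nΣst − ΣsΣt = 32100 − 33390 = -1290
nΣs² − (Σs)² = 72150 − 70225 = 1925; nΣt² − (Σt)² = 16836 − 15876 = 960
r = -1290 / √(1925 × 960) = -1290 / 1359.4116 ≈ -0.949

-0.949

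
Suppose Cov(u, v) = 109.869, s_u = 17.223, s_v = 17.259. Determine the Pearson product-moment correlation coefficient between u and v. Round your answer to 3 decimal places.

r = Cov(u,v) / (s_u · s_v) = 109.869 / (17.223 × 17.259)
  = 109.869 / 297.2518 ≈ 0.370

0.370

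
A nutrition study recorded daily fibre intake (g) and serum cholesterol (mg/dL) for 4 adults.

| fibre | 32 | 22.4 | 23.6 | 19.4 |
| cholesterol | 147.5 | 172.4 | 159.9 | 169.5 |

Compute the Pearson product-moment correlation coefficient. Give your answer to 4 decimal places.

-0.9167

n = 4, Σx = 97.4, Σy = 649.3, Σx² = 2459.08, Σy² = 105776.27, Σxy = 15643.7
nΣxy − ΣxΣy = 62574.8 − 63241.82 = -667.02
nΣx² − (Σx)² = 9836.32 − 9486.76 = 349.56; nΣy² − (Σy)² = 423105.08 − 421590.49 = 1514.59
r = -667.02 / √(349.56 × 1514.59) = -667.02 / 727.6263 ≈ -0.9167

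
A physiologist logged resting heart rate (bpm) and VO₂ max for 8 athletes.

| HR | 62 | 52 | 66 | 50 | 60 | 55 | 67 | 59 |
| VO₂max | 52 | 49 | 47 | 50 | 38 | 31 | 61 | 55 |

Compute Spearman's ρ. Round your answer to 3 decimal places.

Rank HR: 6, 2, 7, 1, 5, 3, 8, 4
Rank VO₂max: 6, 4, 3, 5, 2, 1, 8, 7
d = rank(HR) − rank(VO₂max): 0, -2, 4, -4, 3, 2, 0, -3; Σd² = 58
ρ = 1 − 6Σd² / [n(n²−1)] = 1 − 6×58 / (8×63) = 1 − 348/504 ≈ 0.310

0.310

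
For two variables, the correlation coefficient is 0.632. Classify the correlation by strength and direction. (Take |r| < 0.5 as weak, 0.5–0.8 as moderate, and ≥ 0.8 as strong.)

moderate positive

r = 0.632 > 0 so the relationship is positive.
|r| = 0.632, which falls in the moderate range.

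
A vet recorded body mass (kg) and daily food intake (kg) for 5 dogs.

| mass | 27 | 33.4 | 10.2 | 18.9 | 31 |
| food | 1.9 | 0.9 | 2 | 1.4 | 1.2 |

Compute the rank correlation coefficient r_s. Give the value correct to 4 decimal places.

-0.9000

Rank mass: 3, 5, 1, 2, 4
Rank food: 4, 1, 5, 3, 2
d = rank(mass) − rank(food): -1, 4, -4, -1, 2; Σd² = 38
ρ = 1 − 6Σd² / [n(n²−1)] = 1 − 6×38 / (5×24) = 1 − 228/120 ≈ -0.9000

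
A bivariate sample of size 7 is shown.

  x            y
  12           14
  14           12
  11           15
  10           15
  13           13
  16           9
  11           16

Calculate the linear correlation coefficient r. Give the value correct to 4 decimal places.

-0.9607

n = 7, Σx = 87, Σy = 94, Σx² = 1107, Σy² = 1296, Σxy = 1140
nΣxy − ΣxΣy = 7980 − 8178 = -198
nΣx² − (Σx)² = 7749 − 7569 = 180; nΣy² − (Σy)² = 9072 − 8836 = 236
r = -198 / √(180 × 236) = -198 / 206.1068 ≈ -0.9607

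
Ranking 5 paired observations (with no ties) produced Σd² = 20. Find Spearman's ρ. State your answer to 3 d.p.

ρ = 1 − 6Σd² / [n(n²−1)] = 1 − 6×20 / (5×24)
  = 1 − 120/120 = 1 − 1.0000 ≈ 0.000

0.000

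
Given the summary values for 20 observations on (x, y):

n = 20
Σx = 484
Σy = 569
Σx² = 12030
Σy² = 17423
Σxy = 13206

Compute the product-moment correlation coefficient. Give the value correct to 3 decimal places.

r = (nΣxy − ΣxΣy) / √[(nΣx² − (Σx)²)(nΣy² − (Σy)²)]
Numerator: 20×13206 − 484×569 = -11276
Denominator: √[(240600 − 234256)(348460 − 323761)] = √[6344 × 24699] = 12517.6058
r = -11276 / 12517.6058 ≈ -0.901

-0.901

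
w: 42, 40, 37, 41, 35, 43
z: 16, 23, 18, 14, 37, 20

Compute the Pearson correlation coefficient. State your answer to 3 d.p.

-0.709

n = 6, Σw = 238, Σz = 128, Σw² = 9488, Σz² = 3074, Σwz = 4987
nΣwz − ΣwΣz = 29922 − 30464 = -542
nΣw² − (Σw)² = 56928 − 56644 = 284; nΣz² − (Σz)² = 18444 − 16384 = 2060
r = -542 / √(284 × 2060) = -542 / 764.8791 ≈ -0.709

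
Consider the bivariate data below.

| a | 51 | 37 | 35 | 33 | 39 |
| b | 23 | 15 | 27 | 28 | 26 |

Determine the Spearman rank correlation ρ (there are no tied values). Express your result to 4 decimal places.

-0.7000

Rank a: 5, 3, 2, 1, 4
Rank b: 2, 1, 4, 5, 3
d = rank(a) − rank(b): 3, 2, -2, -4, 1; Σd² = 34
ρ = 1 − 6Σd² / [n(n²−1)] = 1 − 6×34 / (5×24) = 1 − 204/120 ≈ -0.7000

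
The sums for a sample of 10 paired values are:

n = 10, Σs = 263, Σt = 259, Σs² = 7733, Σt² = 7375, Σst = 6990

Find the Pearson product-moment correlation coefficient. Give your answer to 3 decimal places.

r = (nΣst − ΣsΣt) / √[(nΣs² − (Σs)²)(nΣt² − (Σt)²)]
Numerator: 10×6990 − 263×259 = 1783
Denominator: √[(77330 − 69169)(73750 − 67081)] = √[8161 × 6669] = 7377.3782
r = 1783 / 7377.3782 ≈ 0.242

0.242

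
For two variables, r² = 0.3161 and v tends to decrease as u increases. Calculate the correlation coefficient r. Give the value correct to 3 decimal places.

|r| = √0.3161 = 0.562
The association is negative, so r = −0.562.

-0.562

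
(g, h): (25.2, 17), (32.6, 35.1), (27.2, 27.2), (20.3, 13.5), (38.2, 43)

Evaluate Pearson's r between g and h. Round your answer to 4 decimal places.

n = 5, Σg = 143.5, Σh = 135.8, Σg² = 4308.97, Σh² = 4292.1, Σgh = 4229.15
nΣgh − ΣgΣh = 21145.75 − 19487.3 = 1658.45
nΣg² − (Σg)² = 21544.85 − 20592.25 = 952.6; nΣh² − (Σh)² = 21460.5 − 18441.64 = 3018.86
r = 1658.45 / √(952.6 × 3018.86) = 1658.45 / 1695.8084 ≈ 0.9780

0.9780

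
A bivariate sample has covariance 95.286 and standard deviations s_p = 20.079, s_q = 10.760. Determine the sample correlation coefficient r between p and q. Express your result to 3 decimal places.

0.441

r = Cov(p,q) / (s_p · s_q) = 95.286 / (20.079 × 10.760)
  = 95.286 / 216.0500 ≈ 0.441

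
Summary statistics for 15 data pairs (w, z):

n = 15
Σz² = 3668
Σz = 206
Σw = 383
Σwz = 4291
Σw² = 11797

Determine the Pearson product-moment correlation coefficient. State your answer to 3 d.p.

r = (nΣwz − ΣwΣz) / √[(nΣw² − (Σw)²)(nΣz² − (Σz)²)]
Numerator: 15×4291 − 383×206 = -14533
Denominator: √[(176955 − 146689)(55020 − 42436)] = √[30266 × 12584] = 19515.8229
r = -14533 / 19515.8229 ≈ -0.745

-0.745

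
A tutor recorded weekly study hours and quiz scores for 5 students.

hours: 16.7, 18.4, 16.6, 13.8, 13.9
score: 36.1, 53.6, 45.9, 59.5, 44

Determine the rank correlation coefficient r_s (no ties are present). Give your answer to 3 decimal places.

-0.300

Rank hours: 4, 5, 3, 1, 2
Rank score: 1, 4, 3, 5, 2
d = rank(hours) − rank(score): 3, 1, 0, -4, 0; Σd² = 26
ρ = 1 − 6Σd² / [n(n²−1)] = 1 − 6×26 / (5×24) = 1 − 156/120 ≈ -0.300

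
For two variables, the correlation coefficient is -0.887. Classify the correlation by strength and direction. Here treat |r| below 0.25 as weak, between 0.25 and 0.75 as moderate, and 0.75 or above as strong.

r = -0.887 < 0 so the relationship is negative.
|r| = 0.887, which falls in the strong range.

strong negative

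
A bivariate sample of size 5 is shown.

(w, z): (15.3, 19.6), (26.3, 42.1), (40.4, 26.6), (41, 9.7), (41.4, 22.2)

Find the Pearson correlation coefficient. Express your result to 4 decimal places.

n = 5, Σw = 164.4, Σz = 120.2, Σw² = 5952.9, Σz² = 3451.06, Σwz = 3798.53
nΣwz − ΣwΣz = 18992.65 − 19760.88 = -768.23
nΣw² − (Σw)² = 29764.5 − 27027.36 = 2737.14; nΣz² − (Σz)² = 17255.3 − 14448.04 = 2807.26
r = -768.23 / √(2737.14 × 2807.26) = -768.23 / 2771.9783 ≈ -0.2771

-0.2771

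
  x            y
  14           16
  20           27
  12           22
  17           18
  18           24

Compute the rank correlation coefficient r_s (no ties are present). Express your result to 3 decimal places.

Rank x: 2, 5, 1, 3, 4
Rank y: 1, 5, 3, 2, 4
d = rank(x) − rank(y): 1, 0, -2, 1, 0; Σd² = 6
ρ = 1 − 6Σd² / [n(n²−1)] = 1 − 6×6 / (5×24) = 1 − 36/120 ≈ 0.700

0.700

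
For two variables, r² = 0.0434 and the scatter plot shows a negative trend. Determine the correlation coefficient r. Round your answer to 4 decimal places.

-0.2083

|r| = √0.0434 = 0.2083
The association is negative, so r = −0.2083.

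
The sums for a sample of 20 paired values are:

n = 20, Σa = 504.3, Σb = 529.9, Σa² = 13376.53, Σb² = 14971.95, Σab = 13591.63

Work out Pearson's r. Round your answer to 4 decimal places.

r = (nΣab − ΣaΣb) / √[(nΣa² − (Σa)²)(nΣb² − (Σb)²)]
Numerator: 20×13591.63 − 504.3×529.9 = 4604.03
Denominator: √[(267530.6 − 254318.49)(299439 − 280794.01)] = √[13212.11 × 18644.99] = 15695.2113
r = 4604.03 / 15695.2113 ≈ 0.2933

0.2933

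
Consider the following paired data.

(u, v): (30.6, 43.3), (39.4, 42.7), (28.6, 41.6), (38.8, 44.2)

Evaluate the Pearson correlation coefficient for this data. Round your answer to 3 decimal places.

n = 4, Σu = 137.4, Σv = 171.8, Σu² = 4812.12, Σv² = 7382.38, Σuv = 5912.08
nΣuv − ΣuΣv = 23648.32 − 23605.32 = 43
nΣu² − (Σu)² = 19248.48 − 18878.76 = 369.72; nΣv² − (Σv)² = 29529.52 − 29515.24 = 14.28
r = 43 / √(369.72 × 14.28) = 43 / 72.6609 ≈ 0.592

0.592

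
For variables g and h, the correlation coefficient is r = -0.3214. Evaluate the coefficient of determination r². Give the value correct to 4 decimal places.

0.1033

r² = (-0.3214)² = 0.1033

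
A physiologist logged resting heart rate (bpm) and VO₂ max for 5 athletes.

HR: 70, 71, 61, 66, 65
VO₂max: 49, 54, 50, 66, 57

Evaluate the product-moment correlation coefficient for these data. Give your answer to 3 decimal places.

n = 5, Σx = 333, Σy = 276, Σx² = 22243, Σy² = 15422, Σxy = 18375
nΣxy − ΣxΣy = 91875 − 91908 = -33
nΣx² − (Σx)² = 111215 − 110889 = 326; nΣy² − (Σy)² = 77110 − 76176 = 934
r = -33 / √(326 × 934) = -33 / 551.8007 ≈ -0.060

-0.060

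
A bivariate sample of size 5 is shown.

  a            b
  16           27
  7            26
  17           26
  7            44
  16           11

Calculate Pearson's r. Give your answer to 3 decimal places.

-0.619

n = 5, Σa = 63, Σb = 134, Σa² = 899, Σb² = 4138, Σab = 1540
nΣab − ΣaΣb = 7700 − 8442 = -742
nΣa² − (Σa)² = 4495 − 3969 = 526; nΣb² − (Σb)² = 20690 − 17956 = 2734
r = -742 / √(526 × 2734) = -742 / 1199.2014 ≈ -0.619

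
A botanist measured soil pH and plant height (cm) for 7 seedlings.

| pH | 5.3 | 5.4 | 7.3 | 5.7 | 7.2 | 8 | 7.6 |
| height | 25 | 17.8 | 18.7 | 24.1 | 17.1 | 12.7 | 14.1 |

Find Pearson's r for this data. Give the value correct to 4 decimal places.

-0.8185

n = 7, Σx = 46.5, Σy = 129.5, Σx² = 316.63, Σy² = 2524.85, Σxy = 834.38
nΣxy − ΣxΣy = 5840.66 − 6021.75 = -181.09
nΣx² − (Σx)² = 2216.41 − 2162.25 = 54.16; nΣy² − (Σy)² = 17673.95 − 16770.25 = 903.7
r = -181.09 / √(54.16 × 903.7) = -181.09 / 221.2338 ≈ -0.8185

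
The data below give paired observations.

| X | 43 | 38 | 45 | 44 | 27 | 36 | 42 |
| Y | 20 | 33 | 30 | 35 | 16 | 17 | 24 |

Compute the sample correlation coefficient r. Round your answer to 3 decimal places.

n = 7, ΣX = 275, ΣY = 175, ΣX² = 11043, ΣY² = 4735, ΣXY = 7056
nΣXY − ΣXΣY = 49392 − 48125 = 1267
nΣX² − (ΣX)² = 77301 − 75625 = 1676; nΣY² − (ΣY)² = 33145 − 30625 = 2520
r = 1267 / √(1676 × 2520) = 1267 / 2055.1204 ≈ 0.617

0.617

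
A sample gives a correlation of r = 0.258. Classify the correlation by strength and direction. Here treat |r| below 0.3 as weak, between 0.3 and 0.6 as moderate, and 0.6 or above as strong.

r = 0.258 > 0 so the relationship is positive.
|r| = 0.258, which falls in the weak range.

weak positive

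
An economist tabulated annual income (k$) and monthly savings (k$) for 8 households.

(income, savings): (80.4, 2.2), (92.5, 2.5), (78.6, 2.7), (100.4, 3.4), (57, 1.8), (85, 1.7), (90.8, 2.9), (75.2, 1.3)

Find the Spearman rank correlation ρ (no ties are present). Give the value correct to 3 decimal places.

Rank income: 4, 7, 3, 8, 1, 5, 6, 2
Rank savings: 4, 5, 6, 8, 3, 2, 7, 1
d = rank(income) − rank(savings): 0, 2, -3, 0, -2, 3, -1, 1; Σd² = 28
ρ = 1 − 6Σd² / [n(n²−1)] = 1 − 6×28 / (8×63) = 1 − 168/504 ≈ 0.667

0.667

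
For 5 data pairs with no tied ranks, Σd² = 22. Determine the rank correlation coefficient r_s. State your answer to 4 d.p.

ρ = 1 − 6Σd² / [n(n²−1)] = 1 − 6×22 / (5×24)
  = 1 − 132/120 = 1 − 1.10000 ≈ -0.1000

-0.1000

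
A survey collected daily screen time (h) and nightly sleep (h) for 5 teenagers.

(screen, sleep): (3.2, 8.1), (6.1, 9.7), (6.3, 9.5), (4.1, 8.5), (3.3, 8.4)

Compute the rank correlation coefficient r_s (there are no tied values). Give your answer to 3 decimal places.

Rank screen: 1, 4, 5, 3, 2
Rank sleep: 1, 5, 4, 3, 2
d = rank(screen) − rank(sleep): 0, -1, 1, 0, 0; Σd² = 2
ρ = 1 − 6Σd² / [n(n²−1)] = 1 − 6×2 / (5×24) = 1 − 12/120 ≈ 0.900

0.900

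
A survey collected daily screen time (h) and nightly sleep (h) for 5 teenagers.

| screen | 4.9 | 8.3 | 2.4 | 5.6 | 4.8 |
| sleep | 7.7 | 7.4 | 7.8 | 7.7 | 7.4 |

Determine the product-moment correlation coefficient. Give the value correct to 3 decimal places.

-0.689

n = 5, Σx = 26, Σy = 38, Σx² = 153.06, Σy² = 288.94, Σxy = 196.51
nΣxy − ΣxΣy = 982.55 − 988 = -5.45
nΣx² − (Σx)² = 765.3 − 676 = 89.3; nΣy² − (Σy)² = 1444.7 − 1444 = 0.7
r = -5.45 / √(89.3 × 0.7) = -5.45 / 7.9063 ≈ -0.689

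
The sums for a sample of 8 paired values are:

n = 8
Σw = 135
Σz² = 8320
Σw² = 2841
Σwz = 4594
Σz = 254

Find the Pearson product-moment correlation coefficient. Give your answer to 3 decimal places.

0.812

r = (nΣwz − ΣwΣz) / √[(nΣw² − (Σw)²)(nΣz² − (Σz)²)]
Numerator: 8×4594 − 135×254 = 2462
Denominator: √[(22728 − 18225)(66560 − 64516)] = √[4503 × 2044] = 3033.8312
r = 2462 / 3033.8312 ≈ 0.812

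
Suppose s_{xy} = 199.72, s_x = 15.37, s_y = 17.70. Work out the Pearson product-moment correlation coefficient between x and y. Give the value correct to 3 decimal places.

0.734

r = Cov(x,y) / (s_x · s_y) = 199.72 / (15.37 × 17.70)
  = 199.72 / 272.0490 ≈ 0.734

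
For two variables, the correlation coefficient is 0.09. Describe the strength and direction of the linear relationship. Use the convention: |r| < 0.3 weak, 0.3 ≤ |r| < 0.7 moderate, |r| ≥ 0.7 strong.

weak positive

r = 0.09 > 0 so the relationship is positive.
|r| = 0.09, which falls in the weak range.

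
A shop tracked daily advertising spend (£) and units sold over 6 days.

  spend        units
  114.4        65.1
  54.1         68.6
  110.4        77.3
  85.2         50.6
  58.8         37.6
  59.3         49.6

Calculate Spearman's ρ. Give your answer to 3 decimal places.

0.314

Rank spend: 6, 1, 5, 4, 2, 3
Rank units: 4, 5, 6, 3, 1, 2
d = rank(spend) − rank(units): 2, -4, -1, 1, 1, 1; Σd² = 24
ρ = 1 − 6Σd² / [n(n²−1)] = 1 − 6×24 / (6×35) = 1 − 144/210 ≈ 0.314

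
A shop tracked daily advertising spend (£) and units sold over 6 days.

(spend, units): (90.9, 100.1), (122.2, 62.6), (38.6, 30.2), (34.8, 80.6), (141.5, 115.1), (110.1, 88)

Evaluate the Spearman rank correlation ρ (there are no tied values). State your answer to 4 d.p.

Rank spend: 3, 5, 2, 1, 6, 4
Rank units: 5, 2, 1, 3, 6, 4
d = rank(spend) − rank(units): -2, 3, 1, -2, 0, 0; Σd² = 18
ρ = 1 − 6Σd² / [n(n²−1)] = 1 − 6×18 / (6×35) = 1 − 108/210 ≈ 0.4857

0.4857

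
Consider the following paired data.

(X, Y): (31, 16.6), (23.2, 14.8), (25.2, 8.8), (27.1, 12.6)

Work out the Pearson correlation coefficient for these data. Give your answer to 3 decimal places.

n = 4, ΣX = 106.5, ΣY = 52.8, ΣX² = 2868.69, ΣY² = 730.8, ΣXY = 1421.18
nΣXY − ΣXΣY = 5684.72 − 5623.2 = 61.52
nΣX² − (ΣX)² = 11474.76 − 11342.25 = 132.51; nΣY² − (ΣY)² = 2923.2 − 2787.84 = 135.36
r = 61.52 / √(132.51 × 135.36) = 61.52 / 133.9274 ≈ 0.459

0.459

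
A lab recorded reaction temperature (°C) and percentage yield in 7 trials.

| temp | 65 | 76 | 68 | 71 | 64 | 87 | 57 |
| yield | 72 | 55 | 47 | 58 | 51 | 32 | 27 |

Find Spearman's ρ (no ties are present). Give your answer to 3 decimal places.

0.143

Rank temp: 3, 6, 4, 5, 2, 7, 1
Rank yield: 7, 5, 3, 6, 4, 2, 1
d = rank(temp) − rank(yield): -4, 1, 1, -1, -2, 5, 0; Σd² = 48
ρ = 1 − 6Σd² / [n(n²−1)] = 1 − 6×48 / (7×48) = 1 − 288/336 ≈ 0.143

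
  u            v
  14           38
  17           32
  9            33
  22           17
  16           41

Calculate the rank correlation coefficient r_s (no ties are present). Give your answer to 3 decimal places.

Rank u: 2, 4, 1, 5, 3
Rank v: 4, 2, 3, 1, 5
d = rank(u) − rank(v): -2, 2, -2, 4, -2; Σd² = 32
ρ = 1 − 6Σd² / [n(n²−1)] = 1 − 6×32 / (5×24) = 1 − 192/120 ≈ -0.600

-0.600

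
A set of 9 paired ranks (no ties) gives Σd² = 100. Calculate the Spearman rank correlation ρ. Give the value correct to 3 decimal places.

ρ = 1 − 6Σd² / [n(n²−1)] = 1 − 6×100 / (9×80)
  = 1 − 600/720 = 1 − 0.8333 ≈ 0.167

0.167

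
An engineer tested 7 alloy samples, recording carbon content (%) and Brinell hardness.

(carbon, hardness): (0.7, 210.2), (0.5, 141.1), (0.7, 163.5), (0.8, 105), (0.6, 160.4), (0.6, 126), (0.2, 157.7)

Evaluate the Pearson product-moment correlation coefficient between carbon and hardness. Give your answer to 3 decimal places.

n = 7, Σx = 4.1, Σy = 1063.9, Σx² = 2.63, Σy² = 168323.95, Σxy = 619.52
nΣxy − ΣxΣy = 4336.64 − 4361.99 = -25.35
nΣx² − (Σx)² = 18.41 − 16.81 = 1.6; nΣy² − (Σy)² = 1178267.65 − 1131883.21 = 46384.44
r = -25.35 / √(1.6 × 46384.44) = -25.35 / 272.4245 ≈ -0.093

-0.093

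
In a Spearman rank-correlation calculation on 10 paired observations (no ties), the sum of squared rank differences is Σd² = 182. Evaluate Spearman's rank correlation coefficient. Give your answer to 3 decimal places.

ρ = 1 − 6Σd² / [n(n²−1)] = 1 − 6×182 / (10×99)
  = 1 − 1092/990 = 1 − 1.1030 ≈ -0.103

-0.103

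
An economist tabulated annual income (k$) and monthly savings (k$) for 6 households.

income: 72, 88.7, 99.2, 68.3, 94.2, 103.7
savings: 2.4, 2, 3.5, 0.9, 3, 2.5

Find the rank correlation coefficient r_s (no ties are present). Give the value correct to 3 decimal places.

0.771

Rank income: 2, 3, 5, 1, 4, 6
Rank savings: 3, 2, 6, 1, 5, 4
d = rank(income) − rank(savings): -1, 1, -1, 0, -1, 2; Σd² = 8
ρ = 1 − 6Σd² / [n(n²−1)] = 1 − 6×8 / (6×35) = 1 − 48/210 ≈ 0.771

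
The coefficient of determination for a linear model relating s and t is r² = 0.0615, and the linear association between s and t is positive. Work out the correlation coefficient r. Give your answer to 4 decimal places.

|r| = √0.0615 = 0.2480
The association is positive, so r = 0.2480.

0.2480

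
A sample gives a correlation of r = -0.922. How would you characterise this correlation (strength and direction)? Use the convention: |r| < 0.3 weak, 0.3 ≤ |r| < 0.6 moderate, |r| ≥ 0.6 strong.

r = -0.922 < 0 so the relationship is negative.
|r| = 0.922, which falls in the strong range.

strong negative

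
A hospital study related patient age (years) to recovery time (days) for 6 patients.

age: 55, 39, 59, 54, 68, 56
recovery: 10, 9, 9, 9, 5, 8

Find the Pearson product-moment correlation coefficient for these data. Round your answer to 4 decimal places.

n = 6, Σx = 331, Σy = 50, Σx² = 18703, Σy² = 432, Σxy = 2706
nΣxy − ΣxΣy = 16236 − 16550 = -314
nΣx² − (Σx)² = 112218 − 109561 = 2657; nΣy² − (Σy)² = 2592 − 2500 = 92
r = -314 / √(2657 × 92) = -314 / 494.4128 ≈ -0.6351

-0.6351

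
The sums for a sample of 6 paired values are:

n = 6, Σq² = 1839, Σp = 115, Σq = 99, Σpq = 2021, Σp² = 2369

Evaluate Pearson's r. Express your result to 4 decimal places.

0.6710

r = (nΣpq − ΣpΣq) / √[(nΣp² − (Σp)²)(nΣq² − (Σq)²)]
Numerator: 6×2021 − 115×99 = 741
Denominator: √[(14214 − 13225)(11034 − 9801)] = √[989 × 1233] = 1104.2812
r = 741 / 1104.2812 ≈ 0.6710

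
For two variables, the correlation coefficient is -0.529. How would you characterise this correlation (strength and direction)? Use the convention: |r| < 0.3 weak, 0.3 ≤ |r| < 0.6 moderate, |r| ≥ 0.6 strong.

moderate negative

r = -0.529 < 0 so the relationship is negative.
|r| = 0.529, which falls in the moderate range.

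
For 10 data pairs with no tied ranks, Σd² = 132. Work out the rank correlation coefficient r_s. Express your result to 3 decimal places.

ρ = 1 − 6Σd² / [n(n²−1)] = 1 − 6×132 / (10×99)
  = 1 − 792/990 = 1 − 0.8000 ≈ 0.200

0.200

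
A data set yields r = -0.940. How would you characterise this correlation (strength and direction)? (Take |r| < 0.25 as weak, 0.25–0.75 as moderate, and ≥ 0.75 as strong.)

strong negative

r = -0.940 < 0 so the relationship is negative.
|r| = 0.940, which falls in the strong range.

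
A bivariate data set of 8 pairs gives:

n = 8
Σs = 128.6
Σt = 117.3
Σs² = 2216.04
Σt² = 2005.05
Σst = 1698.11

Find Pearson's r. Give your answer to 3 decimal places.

r = (nΣst − ΣsΣt) / √[(nΣs² − (Σs)²)(nΣt² − (Σt)²)]
Numerator: 8×1698.11 − 128.6×117.3 = -1499.9
Denominator: √[(17728.32 − 16537.96)(16040.4 − 13759.29)] = √[1190.36 × 2281.11] = 1647.8295
r = -1499.9 / 1647.8295 ≈ -0.910

-0.910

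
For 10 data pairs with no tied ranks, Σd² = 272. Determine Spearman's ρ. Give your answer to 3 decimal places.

ρ = 1 − 6Σd² / [n(n²−1)] = 1 − 6×272 / (10×99)
  = 1 − 1632/990 = 1 − 1.6485 ≈ -0.648

-0.648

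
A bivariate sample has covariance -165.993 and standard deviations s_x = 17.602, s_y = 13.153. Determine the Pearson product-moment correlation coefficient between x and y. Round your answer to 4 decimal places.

r = Cov(x,y) / (s_x · s_y) = -165.993 / (17.602 × 13.153)
  = -165.993 / 231.5191 ≈ -0.7170

-0.7170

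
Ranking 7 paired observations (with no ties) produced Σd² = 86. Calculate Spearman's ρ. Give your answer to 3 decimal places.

ρ = 1 − 6Σd² / [n(n²−1)] = 1 − 6×86 / (7×48)
  = 1 − 516/336 = 1 − 1.5357 ≈ -0.536

-0.536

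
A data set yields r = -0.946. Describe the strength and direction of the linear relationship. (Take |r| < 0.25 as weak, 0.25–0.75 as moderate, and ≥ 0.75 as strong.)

strong negative

r = -0.946 < 0 so the relationship is negative.
|r| = 0.946, which falls in the strong range.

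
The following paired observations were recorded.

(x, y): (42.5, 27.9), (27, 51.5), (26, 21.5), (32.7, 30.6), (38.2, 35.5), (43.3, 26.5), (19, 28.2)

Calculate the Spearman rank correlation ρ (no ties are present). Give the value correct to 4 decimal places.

-0.1071

Rank x: 6, 3, 2, 4, 5, 7, 1
Rank y: 3, 7, 1, 5, 6, 2, 4
d = rank(x) − rank(y): 3, -4, 1, -1, -1, 5, -3; Σd² = 62
ρ = 1 − 6Σd² / [n(n²−1)] = 1 − 6×62 / (7×48) = 1 − 372/336 ≈ -0.1071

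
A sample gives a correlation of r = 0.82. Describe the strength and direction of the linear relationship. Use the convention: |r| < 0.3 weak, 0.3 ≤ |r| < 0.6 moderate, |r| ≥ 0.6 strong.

strong positive

r = 0.82 > 0 so the relationship is positive.
|r| = 0.82, which falls in the strong range.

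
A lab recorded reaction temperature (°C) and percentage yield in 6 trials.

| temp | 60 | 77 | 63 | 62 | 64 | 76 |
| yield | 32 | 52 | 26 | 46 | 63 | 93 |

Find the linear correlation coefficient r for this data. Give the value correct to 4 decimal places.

0.6753

n = 6, Σx = 402, Σy = 312, Σx² = 27214, Σy² = 19138, Σxy = 21514
nΣxy − ΣxΣy = 129084 − 125424 = 3660
nΣx² − (Σx)² = 163284 − 161604 = 1680; nΣy² − (Σy)² = 114828 − 97344 = 17484
r = 3660 / √(1680 × 17484) = 3660 / 5419.6974 ≈ 0.6753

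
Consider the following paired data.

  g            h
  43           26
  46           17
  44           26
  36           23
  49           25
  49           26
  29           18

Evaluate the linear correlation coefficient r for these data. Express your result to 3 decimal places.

0.493

n = 7, Σg = 296, Σh = 161, Σg² = 12840, Σh² = 3795, Σgh = 6893
nΣgh − ΣgΣh = 48251 − 47656 = 595
nΣg² − (Σg)² = 89880 − 87616 = 2264; nΣh² − (Σh)² = 26565 − 25921 = 644
r = 595 / √(2264 × 644) = 595 / 1207.4833 ≈ 0.493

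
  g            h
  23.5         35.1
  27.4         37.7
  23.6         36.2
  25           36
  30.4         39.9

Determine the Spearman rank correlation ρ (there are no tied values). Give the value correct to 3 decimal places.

Rank g: 1, 4, 2, 3, 5
Rank h: 1, 4, 3, 2, 5
d = rank(g) − rank(h): 0, 0, -1, 1, 0; Σd² = 2
ρ = 1 − 6Σd² / [n(n²−1)] = 1 − 6×2 / (5×24) = 1 − 12/120 ≈ 0.900

0.900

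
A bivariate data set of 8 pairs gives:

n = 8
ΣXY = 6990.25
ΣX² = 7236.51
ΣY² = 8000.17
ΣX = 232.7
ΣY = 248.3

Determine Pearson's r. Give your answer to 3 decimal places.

-0.626

r = (nΣXY − ΣXΣY) / √[(nΣX² − (ΣX)²)(nΣY² − (ΣY)²)]
Numerator: 8×6990.25 − 232.7×248.3 = -1857.41
Denominator: √[(57892.08 − 54149.29)(64001.36 − 61652.89)] = √[3742.79 × 2348.47] = 2964.7648
r = -1857.41 / 2964.7648 ≈ -0.626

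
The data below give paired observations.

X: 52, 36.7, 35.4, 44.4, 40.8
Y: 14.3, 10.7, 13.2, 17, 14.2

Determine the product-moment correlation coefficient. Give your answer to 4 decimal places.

n = 5, ΣX = 209.3, ΣY = 69.4, ΣX² = 8940.05, ΣY² = 983.86, ΣXY = 2937.73
nΣXY − ΣXΣY = 14688.65 − 14525.42 = 163.23
nΣX² − (ΣX)² = 44700.25 − 43806.49 = 893.76; nΣY² − (ΣY)² = 4919.3 − 4816.36 = 102.94
r = 163.23 / √(893.76 × 102.94) = 163.23 / 303.3210 ≈ 0.5381

0.5381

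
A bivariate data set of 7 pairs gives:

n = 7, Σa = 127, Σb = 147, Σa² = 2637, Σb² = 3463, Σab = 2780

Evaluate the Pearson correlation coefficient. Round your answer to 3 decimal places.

0.319

r = (nΣab − ΣaΣb) / √[(nΣa² − (Σa)²)(nΣb² − (Σb)²)]
Numerator: 7×2780 − 127×147 = 791
Denominator: √[(18459 − 16129)(24241 − 21609)] = √[2330 × 2632] = 2476.4006
r = 791 / 2476.4006 ≈ 0.319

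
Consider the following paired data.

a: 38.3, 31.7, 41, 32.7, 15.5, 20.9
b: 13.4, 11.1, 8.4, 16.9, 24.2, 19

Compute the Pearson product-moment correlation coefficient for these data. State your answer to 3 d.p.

-0.904

n = 6, Σa = 180.1, Σb = 93, Σa² = 5899.13, Σb² = 1605.58, Σab = 2534.32
nΣab − ΣaΣb = 15205.92 − 16749.3 = -1543.38
nΣa² − (Σa)² = 35394.78 − 32436.01 = 2958.77; nΣb² − (Σb)² = 9633.48 − 8649 = 984.48
r = -1543.38 / √(2958.77 × 984.48) = -1543.38 / 1706.7073 ≈ -0.904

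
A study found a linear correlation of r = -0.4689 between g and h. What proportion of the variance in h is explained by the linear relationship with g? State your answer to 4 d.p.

r² = (-0.4689)² = 0.2199

0.2199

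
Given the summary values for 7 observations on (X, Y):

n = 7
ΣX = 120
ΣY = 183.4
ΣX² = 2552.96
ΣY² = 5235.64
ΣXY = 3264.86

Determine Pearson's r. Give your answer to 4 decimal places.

0.2616

r = (nΣXY − ΣXΣY) / √[(nΣX² − (ΣX)²)(nΣY² − (ΣY)²)]
Numerator: 7×3264.86 − 120×183.4 = 846.02
Denominator: √[(17870.72 − 14400)(36649.48 − 33635.56)] = √[3470.72 × 3013.92] = 3234.2654
r = 846.02 / 3234.2654 ≈ 0.2616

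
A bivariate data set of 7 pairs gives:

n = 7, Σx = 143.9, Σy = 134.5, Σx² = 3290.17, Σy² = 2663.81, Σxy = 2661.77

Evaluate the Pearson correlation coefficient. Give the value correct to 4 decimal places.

r = (nΣxy − ΣxΣy) / √[(nΣx² − (Σx)²)(nΣy² − (Σy)²)]
Numerator: 7×2661.77 − 143.9×134.5 = -722.16
Denominator: √[(23031.19 − 20707.21)(18646.67 − 18090.25)] = √[2323.98 × 556.42] = 1137.1495
r = -722.16 / 1137.1495 ≈ -0.6351

-0.6351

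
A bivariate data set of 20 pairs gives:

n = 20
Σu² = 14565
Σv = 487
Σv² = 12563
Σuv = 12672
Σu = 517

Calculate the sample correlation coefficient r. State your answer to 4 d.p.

r = (nΣuv − ΣuΣv) / √[(nΣu² − (Σu)²)(nΣv² − (Σv)²)]
Numerator: 20×12672 − 517×487 = 1661
Denominator: √[(291300 − 267289)(251260 − 237169)] = √[24011 × 14091] = 18393.9936
r = 1661 / 18393.9936 ≈ 0.0903

0.0903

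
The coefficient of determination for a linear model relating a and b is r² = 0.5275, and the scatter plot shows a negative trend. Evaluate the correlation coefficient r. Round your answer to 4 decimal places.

-0.7263

|r| = √0.5275 = 0.7263
The association is negative, so r = −0.7263.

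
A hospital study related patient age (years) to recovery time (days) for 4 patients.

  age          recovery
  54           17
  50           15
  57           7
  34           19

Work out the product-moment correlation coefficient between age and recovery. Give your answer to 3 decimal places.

n = 4, Σx = 195, Σy = 58, Σx² = 9821, Σy² = 924, Σxy = 2713
nΣxy − ΣxΣy = 10852 − 11310 = -458
nΣx² − (Σx)² = 39284 − 38025 = 1259; nΣy² − (Σy)² = 3696 − 3364 = 332
r = -458 / √(1259 × 332) = -458 / 646.5199 ≈ -0.708

-0.708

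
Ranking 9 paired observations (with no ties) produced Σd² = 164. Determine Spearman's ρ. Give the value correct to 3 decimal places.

-0.367

ρ = 1 − 6Σd² / [n(n²−1)] = 1 − 6×164 / (9×80)
  = 1 − 984/720 = 1 − 1.3667 ≈ -0.367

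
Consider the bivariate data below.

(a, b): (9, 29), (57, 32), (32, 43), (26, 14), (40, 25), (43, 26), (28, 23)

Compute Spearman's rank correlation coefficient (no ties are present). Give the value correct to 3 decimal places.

Rank a: 1, 7, 4, 2, 5, 6, 3
Rank b: 5, 6, 7, 1, 3, 4, 2
d = rank(a) − rank(b): -4, 1, -3, 1, 2, 2, 1; Σd² = 36
ρ = 1 − 6Σd² / [n(n²−1)] = 1 − 6×36 / (7×48) = 1 − 216/336 ≈ 0.357

0.357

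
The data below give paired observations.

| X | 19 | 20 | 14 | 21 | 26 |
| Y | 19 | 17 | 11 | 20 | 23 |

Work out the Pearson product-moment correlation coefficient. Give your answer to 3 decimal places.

n = 5, ΣX = 100, ΣY = 90, ΣX² = 2074, ΣY² = 1700, ΣXY = 1873
nΣXY − ΣXΣY = 9365 − 9000 = 365
nΣX² − (ΣX)² = 10370 − 10000 = 370; nΣY² − (ΣY)² = 8500 − 8100 = 400
r = 365 / √(370 × 400) = 365 / 384.7077 ≈ 0.949

0.949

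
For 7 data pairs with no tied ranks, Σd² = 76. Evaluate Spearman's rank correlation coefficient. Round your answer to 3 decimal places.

-0.357

ρ = 1 − 6Σd² / [n(n²−1)] = 1 − 6×76 / (7×48)
  = 1 − 456/336 = 1 − 1.3571 ≈ -0.357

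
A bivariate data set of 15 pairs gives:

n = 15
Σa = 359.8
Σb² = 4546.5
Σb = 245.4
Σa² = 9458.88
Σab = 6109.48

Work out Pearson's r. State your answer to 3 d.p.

r = (nΣab − ΣaΣb) / √[(nΣa² − (Σa)²)(nΣb² − (Σb)²)]
Numerator: 15×6109.48 − 359.8×245.4 = 3347.28
Denominator: √[(141883.2 − 129456.04)(68197.5 − 60221.16)] = √[12427.16 × 7976.34] = 9956.0662
r = 3347.28 / 9956.0662 ≈ 0.336

0.336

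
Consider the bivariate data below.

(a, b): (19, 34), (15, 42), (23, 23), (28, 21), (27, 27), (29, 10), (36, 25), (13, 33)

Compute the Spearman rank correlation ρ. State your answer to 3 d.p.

Rank a: 3, 2, 4, 6, 5, 7, 8, 1
Rank b: 7, 8, 3, 2, 5, 1, 4, 6
d = rank(a) − rank(b): -4, -6, 1, 4, 0, 6, 4, -5; Σd² = 146
ρ = 1 − 6Σd² / [n(n²−1)] = 1 − 6×146 / (8×63) = 1 − 876/504 ≈ -0.738

-0.738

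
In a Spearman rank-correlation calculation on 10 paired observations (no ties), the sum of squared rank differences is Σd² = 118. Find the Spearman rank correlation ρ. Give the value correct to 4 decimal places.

0.2848

ρ = 1 − 6Σd² / [n(n²−1)] = 1 − 6×118 / (10×99)
  = 1 − 708/990 = 1 − 0.71515 ≈ 0.2848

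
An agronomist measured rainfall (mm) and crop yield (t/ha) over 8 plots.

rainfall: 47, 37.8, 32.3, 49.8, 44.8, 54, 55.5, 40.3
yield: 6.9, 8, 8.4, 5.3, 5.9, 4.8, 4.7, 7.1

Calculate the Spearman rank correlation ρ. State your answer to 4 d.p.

-0.9762

Rank rainfall: 5, 2, 1, 6, 4, 7, 8, 3
Rank yield: 5, 7, 8, 3, 4, 2, 1, 6
d = rank(rainfall) − rank(yield): 0, -5, -7, 3, 0, 5, 7, -3; Σd² = 166
ρ = 1 − 6Σd² / [n(n²−1)] = 1 − 6×166 / (8×63) = 1 − 996/504 ≈ -0.9762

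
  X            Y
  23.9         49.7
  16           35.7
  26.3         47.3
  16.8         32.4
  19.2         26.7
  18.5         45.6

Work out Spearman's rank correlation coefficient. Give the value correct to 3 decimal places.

0.543

Rank X: 5, 1, 6, 2, 4, 3
Rank Y: 6, 3, 5, 2, 1, 4
d = rank(X) − rank(Y): -1, -2, 1, 0, 3, -1; Σd² = 16
ρ = 1 − 6Σd² / [n(n²−1)] = 1 − 6×16 / (6×35) = 1 − 96/210 ≈ 0.543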